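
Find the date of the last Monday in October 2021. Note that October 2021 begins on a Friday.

October 25, 2021

October 2021 begins on a Friday, so the first Monday is October 4 (3 days later).
October 2021 has 31 days. Adding weeks: 4, 11, 18, 25 — the last one ≤ 31 is the 25th.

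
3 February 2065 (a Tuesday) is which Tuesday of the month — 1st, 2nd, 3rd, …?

1st

Day 3 falls in week ⌈3/7⌉ of the month.
Days 1–7 hold the 1st Tuesday, 8–14 the 2nd, 15–21 the 3rd, 22–28 the 4th, 29–31 the 5th.
3 is in the range for the 1st.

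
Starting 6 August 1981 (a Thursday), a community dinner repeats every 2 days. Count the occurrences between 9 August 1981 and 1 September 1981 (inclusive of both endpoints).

Occurrences land 2·i days after 6 August 1981 for i = 0, 1, 2, …
9 August 1981 is 3 days after the start; 3 ÷ 2 = 1 remainder 1; since the remainder is 1, round up to i = 2. First occurrence in the window: #3 on 10 August 1981 (2×2 = 4 days in).
1 September 1981 is 26 days after the start; 26 ÷ 2 = 13 remainder 0. Last occurrence in the window: #14 on 1 September 1981.
Occurrences #3 through #14: 12 in total.

12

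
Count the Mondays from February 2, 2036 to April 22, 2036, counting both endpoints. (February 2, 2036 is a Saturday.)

February 2, 2036 is a Saturday; the first Monday on or after it is February 4, 2036 (2 days later).
From February 4, 2036 to April 22, 2036: 25 + 31 + 22 = 78 days (rest of February, March, April).
78 ÷ 7 = 11 full weeks with remainder 1, so 11 more Mondays after the first → 12.

12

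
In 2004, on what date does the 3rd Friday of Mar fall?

Mar 19, 2004

The first Friday of Mar 2004 is Mar 5.
The 3rd Friday is 2 weeks later: 5 + 14 = 19.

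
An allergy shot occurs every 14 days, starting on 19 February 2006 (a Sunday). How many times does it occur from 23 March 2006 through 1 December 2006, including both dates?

Occurrences land 14·i days after 19 February 2006 for i = 0, 1, 2, …
23 March 2006 is 32 days after the start; 32 ÷ 14 = 2 remainder 4; since the remainder is 4, round up to i = 3. First occurrence in the window: #4 on 2 April 2006 (3×14 = 42 days in).
1 December 2006 is 285 days after the start; 285 ÷ 14 = 20 remainder 5. Last occurrence in the window: #21 on 26 November 2006.
Occurrences #4 through #21: 18 in total.

18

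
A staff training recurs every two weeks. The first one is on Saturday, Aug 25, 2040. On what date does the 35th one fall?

The 35th occurrence is 34 intervals after the first: 34 × 14 = 476 days after Aug 25, 2040.
Aug has 31 days — 6 days to the end of Aug leaves 470.
From end of Aug to end of 2040 is 122 days (348 left).
Jan has 31 days (317 left).
Feb has 28 days (289 left).
Mar has 31 days (258 left).
Apr has 30 days (228 left).
May has 31 days (197 left).
Jun has 30 days (167 left).
Jul has 31 days (136 left).
Aug has 31 days (105 left).
Sep has 30 days (75 left).
Oct has 31 days (44 left).
Nov has 30 days (14 left).
14 days into Dec → Dec 14, 2041.

Dec 14, 2041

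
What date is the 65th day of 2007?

January has 31 days (65 − 31 = 34 remain).
February has 28 days (34 − 28 = 6 remain).
6 into March → March 6.

March 6, 2007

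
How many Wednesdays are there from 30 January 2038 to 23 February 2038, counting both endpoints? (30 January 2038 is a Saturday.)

30 January 2038 is a Saturday; the first Wednesday on or after it is 3 February 2038 (4 days later).
From 3 February 2038 to 23 February 2038 is 23 − 3 = 20 days.
20 ÷ 7 = 2 full weeks with remainder 6, so 2 more Wednesdays after the first → 3.

3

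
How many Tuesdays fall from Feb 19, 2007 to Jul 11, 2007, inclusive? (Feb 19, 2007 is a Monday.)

Feb 19, 2007 is a Monday; the first Tuesday on or after it is Feb 20, 2007 (1 day later).
From Feb 20, 2007 to Jul 11, 2007: 8 + 31 + 30 + 31 + 30 + 11 = 141 days (rest of Feb, Mar, Apr, May, Jun, Jul).
141 ÷ 7 = 20 full weeks with remainder 1, so 20 more Tuesdays after the first → 21.

21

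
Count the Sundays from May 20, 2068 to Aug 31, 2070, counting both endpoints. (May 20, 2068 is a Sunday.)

120

May 20, 2068 is a Sunday; the first Sunday on or after it is May 20, 2068.
From May 20, 2068 to Aug 31, 2070: 225 + 365 + 243 = 833 days (rest of 2068, 2069, to Aug 31, 2070 in 2070).
833 ÷ 7 = 119 full weeks with remainder 0, so 119 more Sundays after the first → 120.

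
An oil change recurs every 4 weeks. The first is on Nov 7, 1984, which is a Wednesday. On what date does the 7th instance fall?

Apr 24, 1985

The 7th occurrence is 6 intervals after the first: 6 × 28 = 168 days after Nov 7, 1984.
Nov has 30 days — 23 days to the end of Nov leaves 145.
Dec has 31 days (114 left).
Jan has 31 days (83 left).
Feb has 28 days (55 left).
Mar has 31 days (24 left).
24 days into Apr → Apr 24, 1985.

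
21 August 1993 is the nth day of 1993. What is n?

Days in months before August: 31 + 28 + 31 + 30 + 31 + 30 + 31 = 212.
Plus 21 days into August → day 233.

233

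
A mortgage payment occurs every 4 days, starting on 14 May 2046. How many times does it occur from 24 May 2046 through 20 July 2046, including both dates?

Occurrences land 4·i days after 14 May 2046 for i = 0, 1, 2, …
24 May 2046 is 10 days after the start; 10 ÷ 4 = 2 remainder 2; since the remainder is 2, round up to i = 3. First occurrence in the window: #4 on 26 May 2046 (3×4 = 12 days in).
20 July 2046 is 67 days after the start; 67 ÷ 4 = 16 remainder 3. Last occurrence in the window: #17 on 17 July 2046.
Occurrences #4 through #17: 14 in total.

14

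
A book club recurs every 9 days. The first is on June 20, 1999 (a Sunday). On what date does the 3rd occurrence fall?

July 8, 1999

The 3rd occurrence is 2 intervals after the first: 2 × 9 = 18 days after June 20, 1999.
June has 30 days — 10 days to the end of June leaves 8.
8 days into July → July 8, 1999.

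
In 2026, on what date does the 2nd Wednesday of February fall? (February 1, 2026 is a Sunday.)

February 11, 2026

February 2026 begins on a Sunday, so the first Wednesday is February 4 (3 days later).
The 2nd Wednesday is 1 weeks later: 4 + 7 = 11.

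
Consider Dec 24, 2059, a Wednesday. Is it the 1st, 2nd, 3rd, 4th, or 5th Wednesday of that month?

Day 24 falls in week ⌈24/7⌉ of the month.
Days 1–7 hold the 1st Wednesday, 8–14 the 2nd, 15–21 the 3rd, 22–28 the 4th, 29–31 the 5th.
24 is in the range for the 4th.

4th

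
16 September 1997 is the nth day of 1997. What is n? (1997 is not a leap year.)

259

Days in months before September: 31 + 28 + 31 + 30 + 31 + 30 + 31 + 31 = 243.
Plus 16 days into September → day 259.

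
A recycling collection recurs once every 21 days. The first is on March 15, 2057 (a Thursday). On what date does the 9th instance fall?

August 30, 2057

The 9th occurrence is 8 intervals after the first: 8 × 21 = 168 days after March 15, 2057.
March has 31 days — 16 days to the end of March leaves 152.
April has 30 days (122 left).
May has 31 days (91 left).
June has 30 days (61 left).
July has 31 days (30 left).
30 days into August → August 30, 2057.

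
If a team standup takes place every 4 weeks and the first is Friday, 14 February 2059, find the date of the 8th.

The 8th occurrence is 7 intervals after the first: 7 × 28 = 196 days after 14 February 2059.
February has 28 days — 14 days to the end of February leaves 182.
March has 31 days (151 left).
April has 30 days (121 left).
May has 31 days (90 left).
June has 30 days (60 left).
July has 31 days (29 left).
29 days into August → 29 August 2059.

29 August 2059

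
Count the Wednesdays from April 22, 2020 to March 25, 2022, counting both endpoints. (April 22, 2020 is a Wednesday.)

April 22, 2020 is a Wednesday; the first Wednesday on or after it is April 22, 2020.
From April 22, 2020 to March 25, 2022: 253 + 365 + 84 = 702 days (rest of 2020, 2021, to March 25, 2022 in 2022).
702 ÷ 7 = 100 full weeks with remainder 2, so 100 more Wednesdays after the first → 101.

101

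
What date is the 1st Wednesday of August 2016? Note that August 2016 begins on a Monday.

August 3, 2016

August 2016 begins on a Monday, so the first Wednesday is August 3 (2 days later).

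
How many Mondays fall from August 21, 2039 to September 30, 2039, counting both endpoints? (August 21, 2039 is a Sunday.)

6

August 21, 2039 is a Sunday; the first Monday on or after it is August 22, 2039 (1 day later).
From August 22, 2039 to September 30, 2039: 9 + 30 = 39 days (rest of August, September).
39 ÷ 7 = 5 full weeks with remainder 4, so 5 more Mondays after the first → 6.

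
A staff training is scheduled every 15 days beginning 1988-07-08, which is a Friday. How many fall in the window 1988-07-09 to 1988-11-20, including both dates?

9

Occurrences land 15·i days after 1988-07-08 for i = 0, 1, 2, …
1988-07-09 is 1 day after the start; 1 ÷ 15 = 0 remainder 1; since the remainder is 1, round up to i = 1. First occurrence in the window: #2 on 1988-07-23 (1×15 = 15 days in).
1988-11-20 is 135 days after the start; 135 ÷ 15 = 9 remainder 0. Last occurrence in the window: #10 on 1988-11-20.
Occurrences #2 through #10: 9 in total.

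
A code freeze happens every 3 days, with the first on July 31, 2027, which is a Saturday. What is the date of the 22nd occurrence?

October 2, 2027

The 22nd occurrence is 21 intervals after the first: 21 × 3 = 63 days after July 31, 2027.
July has 31 days — 0 days to the end of July leaves 63.
August has 31 days (32 left).
September has 30 days (2 left).
2 days into October → October 2, 2027.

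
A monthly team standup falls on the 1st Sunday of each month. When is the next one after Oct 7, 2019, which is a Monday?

Oct 2019 starts on a Tuesday, so its 1st Sunday is Oct 6, 2019 (5 days in).
That is not after Oct 7, 2019, so look at Nov 2019.
Nov 2019 starts on a Friday, so its 1st Sunday is Nov 3, 2019 (2 days in).

Nov 3, 2019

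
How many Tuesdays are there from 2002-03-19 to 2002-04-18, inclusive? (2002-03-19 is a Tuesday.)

2002-03-19 is a Tuesday; the first Tuesday on or after it is 2002-03-19.
From 2002-03-19 to 2002-04-18: 12 + 18 = 30 days (rest of March, April).
30 ÷ 7 = 4 full weeks with remainder 2, so 4 more Tuesdays after the first → 5.

5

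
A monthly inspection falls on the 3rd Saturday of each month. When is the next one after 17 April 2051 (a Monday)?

20 May 2051

April 2051 starts on a Saturday; its first Saturday is the 1st, so the 3rd Saturday is the 15th — 15 April 2051.
That is not after 17 April 2051, so look at May 2051.
May 2051 starts on a Monday; its first Saturday is the 6th, so the 3rd Saturday is the 20th — 20 May 2051.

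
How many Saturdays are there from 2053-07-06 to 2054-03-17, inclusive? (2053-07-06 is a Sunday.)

36

2053-07-06 is a Sunday; the first Saturday on or after it is 2053-07-12 (6 days later).
From 2053-07-12 to 2054-03-17: 19 + 31 + 30 + 31 + 30 + 31 + 31 + 28 + 17 = 248 days (rest of July, August, September, October, November, December, January, February, March).
248 ÷ 7 = 35 full weeks with remainder 3, so 35 more Saturdays after the first → 36.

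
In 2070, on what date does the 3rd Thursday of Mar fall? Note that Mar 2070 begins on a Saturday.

Mar 20, 2070

Mar 2070 begins on a Saturday, so the first Thursday is Mar 6 (5 days later).
The 3rd Thursday is 2 weeks later: 6 + 14 = 20.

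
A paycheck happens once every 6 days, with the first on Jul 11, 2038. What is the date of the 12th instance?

Sep 15, 2038

The 12th occurrence is 11 intervals after the first: 11 × 6 = 66 days after Jul 11, 2038.
Jul has 31 days — 20 days to the end of Jul leaves 46.
Aug has 31 days (15 left).
15 days into Sep → Sep 15, 2038.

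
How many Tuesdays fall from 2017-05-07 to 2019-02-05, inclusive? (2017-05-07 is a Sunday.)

92

2017-05-07 is a Sunday; the first Tuesday on or after it is 2017-05-09 (2 days later).
From 2017-05-09 to 2019-02-05: 236 + 365 + 36 = 637 days (rest of 2017, 2018, to 2019-02-05 in 2019).
637 ÷ 7 = 91 full weeks with remainder 0, so 91 more Tuesdays after the first → 92.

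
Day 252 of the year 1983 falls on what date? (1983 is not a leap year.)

9 September 1983

January has 31 days (252 − 31 = 221 remain).
February has 28 days (221 − 28 = 193 remain).
March has 31 days (193 − 31 = 162 remain).
April has 30 days (162 − 30 = 132 remain).
May has 31 days (132 − 31 = 101 remain).
June has 30 days (101 − 30 = 71 remain).
July has 31 days (71 − 31 = 40 remain).
August has 31 days (40 − 31 = 9 remain).
9 into September → September 9.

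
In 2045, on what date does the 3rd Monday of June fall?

The first Monday of June 2045 is June 5.
The 3rd Monday is 2 weeks later: 5 + 14 = 19.

19 June 2045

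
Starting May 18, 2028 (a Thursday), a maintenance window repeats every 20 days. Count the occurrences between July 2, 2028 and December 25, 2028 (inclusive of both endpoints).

9

Occurrences land 20·i days after May 18, 2028 for i = 0, 1, 2, …
July 2, 2028 is 45 days after the start; 45 ÷ 20 = 2 remainder 5; since the remainder is 5, round up to i = 3. First occurrence in the window: #4 on July 17, 2028 (3×20 = 60 days in).
December 25, 2028 is 221 days after the start; 221 ÷ 20 = 11 remainder 1. Last occurrence in the window: #12 on December 24, 2028.
Occurrences #4 through #12: 9 in total.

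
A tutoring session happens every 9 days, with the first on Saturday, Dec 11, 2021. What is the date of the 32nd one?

The 32nd occurrence is 31 intervals after the first: 31 × 9 = 279 days after Dec 11, 2021.
Dec has 31 days — 20 days to the end of Dec leaves 259.
Jan has 31 days (228 left).
Feb has 28 days (200 left).
Mar has 31 days (169 left).
Apr has 30 days (139 left).
May has 31 days (108 left).
Jun has 30 days (78 left).
Jul has 31 days (47 left).
Aug has 31 days (16 left).
16 days into Sep → Sep 16, 2022.

Sep 16, 2022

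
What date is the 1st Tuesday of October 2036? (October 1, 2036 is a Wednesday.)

October 2036 begins on a Wednesday, so the first Tuesday is October 7 (6 days later).

October 7, 2036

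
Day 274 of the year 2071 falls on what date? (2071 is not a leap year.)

January has 31 days (274 − 31 = 243 remain).
February has 28 days (243 − 28 = 215 remain).
March has 31 days (215 − 31 = 184 remain).
April has 30 days (184 − 30 = 154 remain).
May has 31 days (154 − 31 = 123 remain).
June has 30 days (123 − 30 = 93 remain).
July has 31 days (93 − 31 = 62 remain).
August has 31 days (62 − 31 = 31 remain).
September has 30 days (31 − 30 = 1 remain).
1 into October → October 1.

October 1, 2071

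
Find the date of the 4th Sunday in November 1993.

The first Sunday of November 1993 is November 7.
The 4th Sunday is 3 weeks later: 7 + 21 = 28.

November 28, 1993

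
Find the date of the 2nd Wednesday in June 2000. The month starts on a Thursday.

14 June 2000

June 2000 begins on a Thursday, so the first Wednesday is June 7 (6 days later).
The 2nd Wednesday is 1 weeks later: 7 + 7 = 14.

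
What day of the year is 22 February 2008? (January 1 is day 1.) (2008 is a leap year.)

Days in months before February: 31 = 31.
Plus 22 days into February → day 53.

53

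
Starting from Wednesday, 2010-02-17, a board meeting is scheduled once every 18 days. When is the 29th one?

2011-07-06

The 29th occurrence is 28 intervals after the first: 28 × 18 = 504 days after 2010-02-17.
February has 28 days — 11 days to the end of February leaves 493.
From end of February to end of 2010 is 306 days (187 left).
January has 31 days (156 left).
February has 28 days (128 left).
March has 31 days (97 left).
April has 30 days (67 left).
May has 31 days (36 left).
June has 30 days (6 left).
6 days into July → 2011-07-06.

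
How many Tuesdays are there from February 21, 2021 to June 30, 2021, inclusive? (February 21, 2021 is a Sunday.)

February 21, 2021 is a Sunday; the first Tuesday on or after it is February 23, 2021 (2 days later).
From February 23, 2021 to June 30, 2021: 5 + 31 + 30 + 31 + 30 = 127 days (rest of February, March, April, May, June).
127 ÷ 7 = 18 full weeks with remainder 1, so 18 more Tuesdays after the first → 19.

19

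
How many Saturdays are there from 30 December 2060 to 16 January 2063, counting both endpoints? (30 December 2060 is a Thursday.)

107

30 December 2060 is a Thursday; the first Saturday on or after it is 1 January 2061 (2 days later).
From 1 January 2061 to 16 January 2063: 364 + 365 + 16 = 745 days (rest of 2061, 2062, to 16 January 2063 in 2063).
745 ÷ 7 = 106 full weeks with remainder 3, so 106 more Saturdays after the first → 107.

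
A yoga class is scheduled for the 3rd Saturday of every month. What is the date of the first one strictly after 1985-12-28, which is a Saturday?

1986-01-18

December 1985 starts on a Sunday; its first Saturday is the 7th, so the 3rd Saturday is the 21st — 1985-12-21.
That is not after 1985-12-28, so look at January 1986.
January 1986 starts on a Wednesday; its first Saturday is the 4th, so the 3rd Saturday is the 18th — 1986-01-18.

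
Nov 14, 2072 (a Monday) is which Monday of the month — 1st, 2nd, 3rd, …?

2nd

Day 14 falls in week ⌈14/7⌉ of the month.
Days 1–7 hold the 1st Monday, 8–14 the 2nd, 15–21 the 3rd, 22–28 the 4th, 29–31 the 5th.
14 is in the range for the 2nd.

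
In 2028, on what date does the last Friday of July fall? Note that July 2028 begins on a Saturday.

July 2028 begins on a Saturday, so the first Friday is July 7 (6 days later).
July 2028 has 31 days. Adding weeks: 7, 14, 21, 28 — the last one ≤ 31 is the 28th.

28 July 2028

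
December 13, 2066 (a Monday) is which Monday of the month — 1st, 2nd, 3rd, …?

Day 13 falls in week ⌈13/7⌉ of the month.
Days 1–7 hold the 1st Monday, 8–14 the 2nd, 15–21 the 3rd, 22–28 the 4th, 29–31 the 5th.
13 is in the range for the 2nd.

2nd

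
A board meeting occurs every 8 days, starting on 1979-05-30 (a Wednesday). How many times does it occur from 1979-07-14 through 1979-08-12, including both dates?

4

Occurrences land 8·i days after 1979-05-30 for i = 0, 1, 2, …
1979-07-14 is 45 days after the start; 45 ÷ 8 = 5 remainder 5; since the remainder is 5, round up to i = 6. First occurrence in the window: #7 on 1979-07-17 (6×8 = 48 days in).
1979-08-12 is 74 days after the start; 74 ÷ 8 = 9 remainder 2. Last occurrence in the window: #10 on 1979-08-10.
Occurrences #7 through #10: 4 in total.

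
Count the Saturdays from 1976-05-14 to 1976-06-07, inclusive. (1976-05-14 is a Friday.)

4

1976-05-14 is a Friday; the first Saturday on or after it is 1976-05-15 (1 day later).
From 1976-05-15 to 1976-06-07: 16 + 7 = 23 days (rest of May, June).
23 ÷ 7 = 3 full weeks with remainder 2, so 3 more Saturdays after the first → 4.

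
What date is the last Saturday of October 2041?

The first Saturday of October 2041 is October 5.
October 2041 has 31 days. Adding weeks: 5, 12, 19, 26 — the last one ≤ 31 is the 26th.

26 October 2041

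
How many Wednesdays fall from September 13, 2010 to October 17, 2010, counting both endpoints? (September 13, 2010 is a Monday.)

September 13, 2010 is a Monday; the first Wednesday on or after it is September 15, 2010 (2 days later).
From September 15, 2010 to October 17, 2010: 15 + 17 = 32 days (rest of September, October).
32 ÷ 7 = 4 full weeks with remainder 4, so 4 more Wednesdays after the first → 5.

5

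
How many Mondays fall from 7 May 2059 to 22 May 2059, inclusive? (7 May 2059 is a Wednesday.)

2

7 May 2059 is a Wednesday; the first Monday on or after it is 12 May 2059 (5 days later).
From 12 May 2059 to 22 May 2059 is 22 − 12 = 10 days.
10 ÷ 7 = 1 full weeks with remainder 3, so 1 more Mondays after the first → 2.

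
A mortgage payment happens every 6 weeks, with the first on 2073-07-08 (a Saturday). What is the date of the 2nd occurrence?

The 2nd occurrence is 1 interval after the first: 1 × 42 = 42 days after 2073-07-08.
July has 31 days — 23 days to the end of July leaves 19.
19 days into August → 2073-08-19.

2073-08-19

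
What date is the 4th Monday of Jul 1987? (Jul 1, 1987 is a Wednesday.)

Jul 1987 begins on a Wednesday, so the first Monday is Jul 6 (5 days later).
The 4th Monday is 3 weeks later: 6 + 21 = 27.

Jul 27, 1987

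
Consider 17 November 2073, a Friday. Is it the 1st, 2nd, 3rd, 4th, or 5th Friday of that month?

3rd

Day 17 falls in week ⌈17/7⌉ of the month.
Days 1–7 hold the 1st Friday, 8–14 the 2nd, 15–21 the 3rd, 22–28 the 4th, 29–31 the 5th.
17 is in the range for the 3rd.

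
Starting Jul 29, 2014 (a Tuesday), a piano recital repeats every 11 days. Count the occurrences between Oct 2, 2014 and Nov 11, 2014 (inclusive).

Occurrences land 11·i days after Jul 29, 2014 for i = 0, 1, 2, …
Oct 2, 2014 is 65 days after the start; 65 ÷ 11 = 5 remainder 10; since the remainder is 10, round up to i = 6. First occurrence in the window: #7 on Oct 3, 2014 (6×11 = 66 days in).
Nov 11, 2014 is 105 days after the start; 105 ÷ 11 = 9 remainder 6. Last occurrence in the window: #10 on Nov 5, 2014.
Occurrences #7 through #10: 4 in total.

4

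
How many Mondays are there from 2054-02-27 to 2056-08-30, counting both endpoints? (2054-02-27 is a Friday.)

2054-02-27 is a Friday; the first Monday on or after it is 2054-03-02 (3 days later).
From 2054-03-02 to 2056-08-30: 304 + 365 + 243 = 912 days (rest of 2054, 2055, to 2056-08-30 in 2056).
912 ÷ 7 = 130 full weeks with remainder 2, so 130 more Mondays after the first → 131.

131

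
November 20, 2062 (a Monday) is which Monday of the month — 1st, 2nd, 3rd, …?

Day 20 falls in week ⌈20/7⌉ of the month.
Days 1–7 hold the 1st Monday, 8–14 the 2nd, 15–21 the 3rd, 22–28 the 4th, 29–31 the 5th.
20 is in the range for the 3rd.

3rd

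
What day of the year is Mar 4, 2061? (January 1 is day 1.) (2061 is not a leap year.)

63

Days in months before Mar: 31 + 28 = 59.
Plus 4 days into Mar → day 63.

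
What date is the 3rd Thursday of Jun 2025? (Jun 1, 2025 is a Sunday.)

Jun 2025 begins on a Sunday, so the first Thursday is Jun 5 (4 days later).
The 3rd Thursday is 2 weeks later: 5 + 14 = 19.

Jun 19, 2025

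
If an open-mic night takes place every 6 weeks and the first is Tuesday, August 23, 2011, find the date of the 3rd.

The 3rd occurrence is 2 intervals after the first: 2 × 42 = 84 days after August 23, 2011.
August has 31 days — 8 days to the end of August leaves 76.
September has 30 days (46 left).
October has 31 days (15 left).
15 days into November → November 15, 2011.

November 15, 2011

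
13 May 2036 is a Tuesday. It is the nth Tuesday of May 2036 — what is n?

2nd

Day 13 falls in week ⌈13/7⌉ of the month.
Days 1–7 hold the 1st Tuesday, 8–14 the 2nd, 15–21 the 3rd, 22–28 the 4th, 29–31 the 5th.
13 is in the range for the 2nd.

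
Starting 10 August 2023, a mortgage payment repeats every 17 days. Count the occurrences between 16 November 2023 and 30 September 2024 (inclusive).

Occurrences land 17·i days after 10 August 2023 for i = 0, 1, 2, …
16 November 2023 is 98 days after the start; 98 ÷ 17 = 5 remainder 13; since the remainder is 13, round up to i = 6. First occurrence in the window: #7 on 20 November 2023 (6×17 = 102 days in).
30 September 2024 is 417 days after the start; 417 ÷ 17 = 24 remainder 9. Last occurrence in the window: #25 on 21 September 2024.
Occurrences #7 through #25: 19 in total.

19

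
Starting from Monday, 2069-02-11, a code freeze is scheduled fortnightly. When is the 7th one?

The 7th occurrence is 6 intervals after the first: 6 × 14 = 84 days after 2069-02-11.
February has 28 days — 17 days to the end of February leaves 67.
March has 31 days (36 left).
April has 30 days (6 left).
6 days into May → 2069-05-06.

2069-05-06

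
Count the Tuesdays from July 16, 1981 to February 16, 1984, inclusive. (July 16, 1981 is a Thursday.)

July 16, 1981 is a Thursday; the first Tuesday on or after it is July 21, 1981 (5 days later).
From July 21, 1981 to February 16, 1984: 163 + 365 + 365 + 47 = 940 days (rest of 1981, 1982, 1983, to February 16, 1984 in 1984).
940 ÷ 7 = 134 full weeks with remainder 2, so 134 more Tuesdays after the first → 135.

135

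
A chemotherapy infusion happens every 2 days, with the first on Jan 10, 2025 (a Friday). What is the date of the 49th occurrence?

The 49th occurrence is 48 intervals after the first: 48 × 2 = 96 days after Jan 10, 2025.
Jan has 31 days — 21 days to the end of Jan leaves 75.
Feb has 28 days (47 left).
Mar has 31 days (16 left).
16 days into Apr → Apr 16, 2025.

Apr 16, 2025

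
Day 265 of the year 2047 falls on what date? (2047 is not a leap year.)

September 22, 2047

January has 31 days (265 − 31 = 234 remain).
February has 28 days (234 − 28 = 206 remain).
March has 31 days (206 − 31 = 175 remain).
April has 30 days (175 − 30 = 145 remain).
May has 31 days (145 − 31 = 114 remain).
June has 30 days (114 − 30 = 84 remain).
July has 31 days (84 − 31 = 53 remain).
August has 31 days (53 − 31 = 22 remain).
22 into September → September 22.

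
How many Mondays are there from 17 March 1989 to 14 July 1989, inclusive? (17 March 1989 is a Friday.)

17 March 1989 is a Friday; the first Monday on or after it is 20 March 1989 (3 days later).
From 20 March 1989 to 14 July 1989: 11 + 30 + 31 + 30 + 14 = 116 days (rest of March, April, May, June, July).
116 ÷ 7 = 16 full weeks with remainder 4, so 16 more Mondays after the first → 17.

17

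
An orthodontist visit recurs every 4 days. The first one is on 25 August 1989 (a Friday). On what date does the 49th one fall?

The 49th occurrence is 48 intervals after the first: 48 × 4 = 192 days after 25 August 1989.
August has 31 days — 6 days to the end of August leaves 186.
September has 30 days (156 left).
October has 31 days (125 left).
November has 30 days (95 left).
December has 31 days (64 left).
January has 31 days (33 left).
February has 28 days (5 left).
5 days into March → 5 March 1990.

5 March 1990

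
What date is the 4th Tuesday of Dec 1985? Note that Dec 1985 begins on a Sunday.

Dec 24, 1985

Dec 1985 begins on a Sunday, so the first Tuesday is Dec 3 (2 days later).
The 4th Tuesday is 3 weeks later: 3 + 21 = 24.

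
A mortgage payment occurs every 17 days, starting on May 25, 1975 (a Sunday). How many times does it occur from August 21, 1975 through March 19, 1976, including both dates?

Occurrences land 17·i days after May 25, 1975 for i = 0, 1, 2, …
August 21, 1975 is 88 days after the start; 88 ÷ 17 = 5 remainder 3; since the remainder is 3, round up to i = 6. First occurrence in the window: #7 on September 4, 1975 (6×17 = 102 days in).
March 19, 1976 is 299 days after the start; 299 ÷ 17 = 17 remainder 10. Last occurrence in the window: #18 on March 9, 1976.
Occurrences #7 through #18: 12 in total.

12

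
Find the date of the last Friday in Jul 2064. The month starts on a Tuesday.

Jul 25, 2064

Jul 2064 begins on a Tuesday, so the first Friday is Jul 4 (3 days later).
Jul 2064 has 31 days. Adding weeks: 4, 11, 18, 25 — the last one ≤ 31 is the 25th.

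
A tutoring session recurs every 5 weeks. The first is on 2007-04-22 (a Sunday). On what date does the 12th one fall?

2008-05-11

The 12th occurrence is 11 intervals after the first: 11 × 35 = 385 days after 2007-04-22.
April has 30 days — 8 days to the end of April leaves 377.
May has 31 days (346 left).
June has 30 days (316 left).
July has 31 days (285 left).
August has 31 days (254 left).
September has 30 days (224 left).
October has 31 days (193 left).
November has 30 days (163 left).
December has 31 days (132 left).
January has 31 days (101 left).
February has 29 days (72 left).
March has 31 days (41 left).
April has 30 days (11 left).
11 days into May → 2008-05-11.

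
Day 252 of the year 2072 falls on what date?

January has 31 days (252 − 31 = 221 remain).
February has 29 days (221 − 29 = 192 remain).
March has 31 days (192 − 31 = 161 remain).
April has 30 days (161 − 30 = 131 remain).
May has 31 days (131 − 31 = 100 remain).
June has 30 days (100 − 30 = 70 remain).
July has 31 days (70 − 31 = 39 remain).
August has 31 days (39 − 31 = 8 remain).
8 into September → September 8.

8 September 2072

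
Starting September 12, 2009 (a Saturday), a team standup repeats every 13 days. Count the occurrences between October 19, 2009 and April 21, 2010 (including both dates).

15

Occurrences land 13·i days after September 12, 2009 for i = 0, 1, 2, …
October 19, 2009 is 37 days after the start; 37 ÷ 13 = 2 remainder 11; since the remainder is 11, round up to i = 3. First occurrence in the window: #4 on October 21, 2009 (3×13 = 39 days in).
April 21, 2010 is 221 days after the start; 221 ÷ 13 = 17 remainder 0. Last occurrence in the window: #18 on April 21, 2010.
Occurrences #4 through #18: 15 in total.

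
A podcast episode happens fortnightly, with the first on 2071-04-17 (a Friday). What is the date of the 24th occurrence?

The 24th occurrence is 23 intervals after the first: 23 × 14 = 322 days after 2071-04-17.
April has 30 days — 13 days to the end of April leaves 309.
May has 31 days (278 left).
June has 30 days (248 left).
July has 31 days (217 left).
August has 31 days (186 left).
September has 30 days (156 left).
October has 31 days (125 left).
November has 30 days (95 left).
December has 31 days (64 left).
January has 31 days (33 left).
February has 29 days (4 left).
4 days into March → 2072-03-04.

2072-03-04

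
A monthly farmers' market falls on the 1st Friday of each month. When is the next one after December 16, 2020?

January 1, 2021

December 2020 starts on a Tuesday, so its 1st Friday is December 4, 2020 (3 days in).
That is not after December 16, 2020, so look at January 2021.
January 2021 starts on a Friday, so its 1st Friday is January 1, 2021.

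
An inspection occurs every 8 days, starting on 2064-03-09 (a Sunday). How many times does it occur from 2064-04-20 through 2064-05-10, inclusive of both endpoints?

Occurrences land 8·i days after 2064-03-09 for i = 0, 1, 2, …
2064-04-20 is 42 days after the start; 42 ÷ 8 = 5 remainder 2; since the remainder is 2, round up to i = 6. First occurrence in the window: #7 on 2064-04-26 (6×8 = 48 days in).
2064-05-10 is 62 days after the start; 62 ÷ 8 = 7 remainder 6. Last occurrence in the window: #8 on 2064-05-04.
Occurrences #7 through #8: 2 in total.

2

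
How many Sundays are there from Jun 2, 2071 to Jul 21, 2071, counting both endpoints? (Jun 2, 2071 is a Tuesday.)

Jun 2, 2071 is a Tuesday; the first Sunday on or after it is Jun 7, 2071 (5 days later).
From Jun 7, 2071 to Jul 21, 2071: 23 + 21 = 44 days (rest of Jun, Jul).
44 ÷ 7 = 6 full weeks with remainder 2, so 6 more Sundays after the first → 7.

7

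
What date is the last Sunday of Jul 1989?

Jul 30, 1989

The first Sunday of Jul 1989 is Jul 2.
Jul 1989 has 31 days. Adding weeks: 2, 9, 16, 23, 30 — the last one ≤ 31 is the 30th.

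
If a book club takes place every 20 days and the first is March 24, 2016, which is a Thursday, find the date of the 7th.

July 22, 2016

The 7th occurrence is 6 intervals after the first: 6 × 20 = 120 days after March 24, 2016.
March has 31 days — 7 days to the end of March leaves 113.
April has 30 days (83 left).
May has 31 days (52 left).
June has 30 days (22 left).
22 days into July → July 22, 2016.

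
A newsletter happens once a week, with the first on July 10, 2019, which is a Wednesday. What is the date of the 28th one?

January 15, 2020

The 28th occurrence is 27 intervals after the first: 27 × 7 = 189 days after July 10, 2019.
July has 31 days — 21 days to the end of July leaves 168.
August has 31 days (137 left).
September has 30 days (107 left).
October has 31 days (76 left).
November has 30 days (46 left).
December has 31 days (15 left).
15 days into January → January 15, 2020.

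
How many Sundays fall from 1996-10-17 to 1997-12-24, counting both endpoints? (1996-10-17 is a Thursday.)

62

1996-10-17 is a Thursday; the first Sunday on or after it is 1996-10-20 (3 days later).
From 1996-10-20 to 1997-12-24: 72 + 358 = 430 days (rest of 1996, to 1997-12-24 in 1997).
430 ÷ 7 = 61 full weeks with remainder 3, so 61 more Sundays after the first → 62.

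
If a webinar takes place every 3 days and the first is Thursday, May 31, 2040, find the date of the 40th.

The 40th occurrence is 39 intervals after the first: 39 × 3 = 117 days after May 31, 2040.
May has 31 days — 0 days to the end of May leaves 117.
June has 30 days (87 left).
July has 31 days (56 left).
August has 31 days (25 left).
25 days into September → September 25, 2040.

September 25, 2040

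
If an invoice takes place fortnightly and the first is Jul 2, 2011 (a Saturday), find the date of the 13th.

The 13th occurrence is 12 intervals after the first: 12 × 14 = 168 days after Jul 2, 2011.
Jul has 31 days — 29 days to the end of Jul leaves 139.
Aug has 31 days (108 left).
Sep has 30 days (78 left).
Oct has 31 days (47 left).
Nov has 30 days (17 left).
17 days into Dec → Dec 17, 2011.

Dec 17, 2011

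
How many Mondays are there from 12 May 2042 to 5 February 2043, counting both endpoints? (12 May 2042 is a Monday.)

12 May 2042 is a Monday; the first Monday on or after it is 12 May 2042.
From 12 May 2042 to 5 February 2043: 19 + 30 + 31 + 31 + 30 + 31 + 30 + 31 + 31 + 5 = 269 days (rest of May, June, July, August, September, October, November, December, January, February).
269 ÷ 7 = 38 full weeks with remainder 3, so 38 more Mondays after the first → 39.

39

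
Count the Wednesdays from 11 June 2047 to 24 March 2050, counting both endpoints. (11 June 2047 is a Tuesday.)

11 June 2047 is a Tuesday; the first Wednesday on or after it is 12 June 2047 (1 day later).
From 12 June 2047 to 24 March 2050: 202 + 366 + 365 + 83 = 1016 days (rest of 2047, 2048, 2049, to 24 March 2050 in 2050).
1016 ÷ 7 = 145 full weeks with remainder 1, so 145 more Wednesdays after the first → 146.

146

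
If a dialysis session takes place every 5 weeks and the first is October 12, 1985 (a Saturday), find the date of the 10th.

August 23, 1986

The 10th occurrence is 9 intervals after the first: 9 × 35 = 315 days after October 12, 1985.
October has 31 days — 19 days to the end of October leaves 296.
November has 30 days (266 left).
December has 31 days (235 left).
January has 31 days (204 left).
February has 28 days (176 left).
March has 31 days (145 left).
April has 30 days (115 left).
May has 31 days (84 left).
June has 30 days (54 left).
July has 31 days (23 left).
23 days into August → August 23, 1986.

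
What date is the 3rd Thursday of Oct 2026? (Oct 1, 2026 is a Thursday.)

Oct 15, 2026

Oct 2026 begins on a Thursday, so the first Thursday is Oct 1.
The 3rd Thursday is 2 weeks later: 1 + 14 = 15.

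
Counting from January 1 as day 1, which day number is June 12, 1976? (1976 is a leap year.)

164

Days in months before June: 31 + 29 + 31 + 30 + 31 = 152.
Plus 12 days into June → day 164.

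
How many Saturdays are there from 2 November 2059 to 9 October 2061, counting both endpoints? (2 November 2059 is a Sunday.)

2 November 2059 is a Sunday; the first Saturday on or after it is 8 November 2059 (6 days later).
From 8 November 2059 to 9 October 2061: 53 + 366 + 282 = 701 days (rest of 2059, 2060, to 9 October 2061 in 2061).
701 ÷ 7 = 100 full weeks with remainder 1, so 100 more Saturdays after the first → 101.

101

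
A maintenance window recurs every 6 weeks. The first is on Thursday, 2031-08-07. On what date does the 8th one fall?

2032-05-27

The 8th occurrence is 7 intervals after the first: 7 × 42 = 294 days after 2031-08-07.
August has 31 days — 24 days to the end of August leaves 270.
September has 30 days (240 left).
October has 31 days (209 left).
November has 30 days (179 left).
December has 31 days (148 left).
January has 31 days (117 left).
February has 29 days (88 left).
March has 31 days (57 left).
April has 30 days (27 left).
27 days into May → 2032-05-27.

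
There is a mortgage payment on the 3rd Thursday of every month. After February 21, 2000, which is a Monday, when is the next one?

March 16, 2000

February 2000 starts on a Tuesday; its first Thursday is the 3rd, so the 3rd Thursday is the 17th — February 17, 2000.
That is not after February 21, 2000, so look at March 2000.
March 2000 starts on a Wednesday; its first Thursday is the 2nd, so the 3rd Thursday is the 16th — March 16, 2000.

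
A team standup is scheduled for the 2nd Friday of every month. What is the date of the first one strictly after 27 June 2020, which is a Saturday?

10 July 2020

June 2020 starts on a Monday; its first Friday is the 5th, so the 2nd Friday is the 12th — 12 June 2020.
That is not after 27 June 2020, so look at July 2020.
July 2020 starts on a Wednesday; its first Friday is the 3rd, so the 2nd Friday is the 10th — 10 July 2020.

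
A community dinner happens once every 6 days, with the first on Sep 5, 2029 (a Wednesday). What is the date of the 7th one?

The 7th occurrence is 6 intervals after the first: 6 × 6 = 36 days after Sep 5, 2029.
Sep has 30 days — 25 days to the end of Sep leaves 11.
11 days into Oct → Oct 11, 2029.

Oct 11, 2029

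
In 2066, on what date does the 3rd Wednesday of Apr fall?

Apr 2066 begins on a Thursday, so the first Wednesday is Apr 7 (6 days later).
The 3rd Wednesday is 2 weeks later: 7 + 14 = 21.

Apr 21, 2066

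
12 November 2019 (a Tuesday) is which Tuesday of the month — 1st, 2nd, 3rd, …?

Day 12 falls in week ⌈12/7⌉ of the month.
Days 1–7 hold the 1st Tuesday, 8–14 the 2nd, 15–21 the 3rd, 22–28 the 4th, 29–31 the 5th.
12 is in the range for the 2nd.

2nd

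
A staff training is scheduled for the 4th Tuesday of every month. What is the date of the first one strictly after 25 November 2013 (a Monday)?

26 November 2013

November 2013 starts on a Friday; its first Tuesday is the 5th, so the 4th Tuesday is the 26th — 26 November 2013.
26 November 2013 is after 25 November 2013, so that is the next one.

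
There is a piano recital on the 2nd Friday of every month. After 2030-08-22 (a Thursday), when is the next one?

2030-09-13

August 2030 starts on a Thursday; its first Friday is the 2nd, so the 2nd Friday is the 9th — 2030-08-09.
That is not after 2030-08-22, so look at September 2030.
September 2030 starts on a Sunday; its first Friday is the 6th, so the 2nd Friday is the 13th — 2030-09-13.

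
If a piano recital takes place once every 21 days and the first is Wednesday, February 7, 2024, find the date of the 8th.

The 8th occurrence is 7 intervals after the first: 7 × 21 = 147 days after February 7, 2024.
February has 29 days — 22 days to the end of February leaves 125.
March has 31 days (94 left).
April has 30 days (64 left).
May has 31 days (33 left).
June has 30 days (3 left).
3 days into July → July 3, 2024.

July 3, 2024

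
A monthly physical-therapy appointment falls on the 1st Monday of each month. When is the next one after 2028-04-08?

2028-05-01

April 2028 starts on a Saturday, so its 1st Monday is 2028-04-03 (2 days in).
That is not after 2028-04-08, so look at May 2028.
May 2028 starts on a Monday, so its 1st Monday is 2028-05-01.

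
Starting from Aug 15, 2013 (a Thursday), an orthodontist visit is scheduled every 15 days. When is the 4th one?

The 4th occurrence is 3 intervals after the first: 3 × 15 = 45 days after Aug 15, 2013.
Aug has 31 days — 16 days to the end of Aug leaves 29.
29 days into Sep → Sep 29, 2013.

Sep 29, 2013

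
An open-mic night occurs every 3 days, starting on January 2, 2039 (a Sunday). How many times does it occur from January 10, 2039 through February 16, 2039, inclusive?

Occurrences land 3·i days after January 2, 2039 for i = 0, 1, 2, …
January 10, 2039 is 8 days after the start; 8 ÷ 3 = 2 remainder 2; since the remainder is 2, round up to i = 3. First occurrence in the window: #4 on January 11, 2039 (3×3 = 9 days in).
February 16, 2039 is 45 days after the start; 45 ÷ 3 = 15 remainder 0. Last occurrence in the window: #16 on February 16, 2039.
Occurrences #4 through #16: 13 in total.

13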